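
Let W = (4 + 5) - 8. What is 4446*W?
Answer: 4446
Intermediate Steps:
W = 1 (W = 9 - 8 = 1)
4446*W = 4446*1 = 4446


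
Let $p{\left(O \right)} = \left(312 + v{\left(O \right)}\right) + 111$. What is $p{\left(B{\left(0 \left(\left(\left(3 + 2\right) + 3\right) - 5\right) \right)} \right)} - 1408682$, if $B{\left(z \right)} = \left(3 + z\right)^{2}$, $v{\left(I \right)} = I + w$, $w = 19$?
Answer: $-1408231$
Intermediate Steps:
$v{\left(I \right)} = 19 + I$ ($v{\left(I \right)} = I + 19 = 19 + I$)
$p{\left(O \right)} = 442 + O$ ($p{\left(O \right)} = \left(312 + \left(19 + O\right)\right) + 111 = \left(331 + O\right) + 111 = 442 + O$)
$p{\left(B{\left(0 \left(\left(\left(3 + 2\right) + 3\right) - 5\right) \right)} \right)} - 1408682 = \left(442 + \left(3 + 0 \left(\left(\left(3 + 2\right) + 3\right) - 5\right)\right)^{2}\right) - 1408682 = \left(442 + \left(3 + 0 \left(\left(5 + 3\right) - 5\right)\right)^{2}\right) - 1408682 = \left(442 + \left(3 + 0 \left(8 - 5\right)\right)^{2}\right) - 1408682 = \left(442 + \left(3 + 0 \cdot 3\right)^{2}\right) - 1408682 = \left(442 + \left(3 + 0\right)^{2}\right) - 1408682 = \left(442 + 3^{2}\right) - 1408682 = \left(442 + 9\right) - 1408682 = 451 - 1408682 = -1408231$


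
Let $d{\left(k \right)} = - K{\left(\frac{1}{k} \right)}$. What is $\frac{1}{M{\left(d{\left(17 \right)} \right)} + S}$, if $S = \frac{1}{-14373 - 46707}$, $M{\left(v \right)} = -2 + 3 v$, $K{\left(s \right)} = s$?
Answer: $- \frac{1038360}{2259977} \approx -0.45946$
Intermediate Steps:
$d{\left(k \right)} = - \frac{1}{k}$
$S = - \frac{1}{61080}$ ($S = \frac{1}{-61080} = - \frac{1}{61080} \approx -1.6372 \cdot 10^{-5}$)
$\frac{1}{M{\left(d{\left(17 \right)} \right)} + S} = \frac{1}{\left(-2 + 3 \left(- \frac{1}{17}\right)\right) - \frac{1}{61080}} = \frac{1}{\left(-2 - \frac{3}{17}\right) - \frac{1}{61080}} = \frac{1}{- \frac{37}{17} - \frac{1}{61080}} = \frac{1}{- \frac{2259977}{1038360}} = - \frac{1038360}{2259977}$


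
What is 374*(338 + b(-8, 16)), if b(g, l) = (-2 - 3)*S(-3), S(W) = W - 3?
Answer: 137632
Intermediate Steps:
S(W) = -3 + W
b(g, l) = 30 (b(g, l) = (-2 - 3)*(-3 - 3) = -5*(-6) = 30)
374*(338 + b(-8, 16)) = 374*(338 + 30) = 374*368 = 137632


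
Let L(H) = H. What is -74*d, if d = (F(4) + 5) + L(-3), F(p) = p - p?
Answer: -148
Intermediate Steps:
F(p) = 0
d = 2 (d = (0 + 5) - 3 = 5 - 3 = 2)
-74*d = -74*2 = -148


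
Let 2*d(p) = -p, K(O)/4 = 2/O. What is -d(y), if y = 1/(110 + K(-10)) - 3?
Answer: -1633/1092 ≈ -1.4954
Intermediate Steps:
K(O) = 8/O (K(O) = 4*(2/O) = 8/O)
y = -1633/546 (y = 1/(110 + 8/(-10)) - 3 = 1/(110 + 8*(-1/10)) - 3 = 1/(110 - 4/5) - 3 = 1/(546/5) - 3 = 5/546 - 3 = -1633/546 ≈ -2.9908)
d(p) = -p/2 (d(p) = (-p)/2 = -p/2)
-d(y) = -(-1)*(-1633)/(2*546) = -1*1633/1092 = -1633/1092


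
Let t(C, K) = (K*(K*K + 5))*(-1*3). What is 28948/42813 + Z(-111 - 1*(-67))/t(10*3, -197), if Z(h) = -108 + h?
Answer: 12296922344/18186862503 ≈ 0.67614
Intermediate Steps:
t(C, K) = -3*K*(5 + K²) (t(C, K) = (K*(K² + 5))*(-3) = (K*(5 + K²))*(-3) = -3*K*(5 + K²))
28948/42813 + Z(-111 - 1*(-67))/t(10*3, -197) = 28948/42813 + (-108 + (-111 - 1*(-67)))/((-3*(-197)*(5 + (-197)²))) = 28948*(1/42813) + (-108 + (-111 + 67))/((-3*(-197)*(5 + 38809))) = 28948/42813 + (-108 - 44)/((-3*(-197)*38814)) = 28948/42813 - 152/22939074 = 28948/42813 - 152*1/22939074 = 28948/42813 - 76/11469537 = 12296922344/18186862503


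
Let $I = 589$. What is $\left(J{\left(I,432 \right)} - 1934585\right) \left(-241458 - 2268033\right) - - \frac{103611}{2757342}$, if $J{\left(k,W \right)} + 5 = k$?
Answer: $\frac{4460789379932061511}{919114} \approx 4.8534 \cdot 10^{12}$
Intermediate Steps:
$J{\left(k,W \right)} = -5 + k$
$\left(J{\left(I,432 \right)} - 1934585\right) \left(-241458 - 2268033\right) - - \frac{103611}{2757342} = \left(\left(-5 + 589\right) - 1934585\right) \left(-241458 - 2268033\right) - - \frac{103611}{2757342} = \left(584 - 1934585\right) \left(-2509491\right) - \left(-103611\right) \frac{1}{2757342} = \left(-1934001\right) \left(-2509491\right) - - \frac{34537}{919114} = 4853358103491 + \frac{34537}{919114} = \frac{4460789379932061511}{919114}$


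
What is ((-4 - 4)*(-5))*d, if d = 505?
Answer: 20200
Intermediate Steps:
((-4 - 4)*(-5))*d = ((-4 - 4)*(-5))*505 = -8*(-5)*505 = 40*505 = 20200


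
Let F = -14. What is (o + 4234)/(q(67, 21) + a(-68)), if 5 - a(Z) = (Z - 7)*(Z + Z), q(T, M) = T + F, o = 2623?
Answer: -6857/10142 ≈ -0.67610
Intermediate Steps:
q(T, M) = -14 + T (q(T, M) = T - 14 = -14 + T)
a(Z) = 5 - 2*Z*(-7 + Z) (a(Z) = 5 - (Z - 7)*(Z + Z) = 5 - (-7 + Z)*2*Z = 5 - 2*Z*(-7 + Z))
(o + 4234)/(q(67, 21) + a(-68)) = (2623 + 4234)/((-14 + 67) + (5 - 2*(-68)**2 + 14*(-68))) = 6857/(53 + (5 - 2*4624 - 952)) = 6857/(53 + (5 - 9248 - 952)) = 6857/(53 - 10195) = 6857/(-10142) = 6857*(-1/10142) = -6857/10142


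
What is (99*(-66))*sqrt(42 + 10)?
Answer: -13068*sqrt(13) ≈ -47117.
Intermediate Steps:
(99*(-66))*sqrt(42 + 10) = -13068*sqrt(13)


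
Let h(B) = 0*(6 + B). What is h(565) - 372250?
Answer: -372250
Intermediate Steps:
h(B) = 0
h(565) - 372250 = 0 - 372250 = -372250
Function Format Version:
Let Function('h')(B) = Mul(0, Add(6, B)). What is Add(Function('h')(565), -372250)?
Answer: -372250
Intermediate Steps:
Function('h')(B) = 0
Add(Function('h')(565), -372250) = Add(0, -372250) = -372250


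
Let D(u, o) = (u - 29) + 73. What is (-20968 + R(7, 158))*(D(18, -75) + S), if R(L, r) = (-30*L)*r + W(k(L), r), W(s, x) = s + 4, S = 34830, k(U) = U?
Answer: -1888948204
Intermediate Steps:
D(u, o) = 44 + u (D(u, o) = (-29 + u) + 73 = 44 + u)
W(s, x) = 4 + s
R(L, r) = 4 + L - 30*L*r (R(L, r) = (-30*L)*r + (4 + L) = -30*L*r + (4 + L) = 4 + L - 30*L*r)
(-20968 + R(7, 158))*(D(18, -75) + S) = (-20968 + (4 + 7 - 30*7*158))*((44 + 18) + 34830) = (-20968 + (4 + 7 - 33180))*(62 + 34830) = (-20968 - 33169)*34892 = -54137*34892 = -1888948204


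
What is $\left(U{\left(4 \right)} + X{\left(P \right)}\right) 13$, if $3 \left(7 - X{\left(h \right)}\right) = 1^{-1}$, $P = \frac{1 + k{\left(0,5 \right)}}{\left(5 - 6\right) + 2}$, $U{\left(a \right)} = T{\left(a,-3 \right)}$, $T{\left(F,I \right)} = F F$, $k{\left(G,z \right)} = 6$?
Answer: $\frac{884}{3} \approx 294.67$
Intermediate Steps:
$T{\left(F,I \right)} = F^{2}$
$U{\left(a \right)} = a^{2}$
$P = 7$ ($P = \frac{1 + 6}{\left(5 - 6\right) + 2} = \frac{7}{\left(5 - 6\right) + 2} = \frac{7}{-1 + 2} = \frac{7}{1} = 7 \cdot 1 = 7$)
$X{\left(h \right)} = \frac{20}{3}$ ($X{\left(h \right)} = 7 - \frac{1}{3 \cdot 1} = 7 - \frac{1}{3} = \frac{20}{3}$)
$\left(U{\left(4 \right)} + X{\left(P \right)}\right) 13 = \left(4^{2} + \frac{20}{3}\right) 13 = \left(16 + \frac{20}{3}\right) 13 = \frac{68}{3} \cdot 13 = \frac{884}{3}$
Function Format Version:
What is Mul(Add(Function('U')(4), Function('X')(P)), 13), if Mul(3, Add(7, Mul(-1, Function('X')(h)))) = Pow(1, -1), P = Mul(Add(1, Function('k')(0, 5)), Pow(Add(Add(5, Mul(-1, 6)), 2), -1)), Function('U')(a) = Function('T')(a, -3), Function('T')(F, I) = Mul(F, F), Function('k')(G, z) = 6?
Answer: Rational(884, 3) ≈ 294.67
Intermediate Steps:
Function('T')(F, I) = Pow(F, 2)
Function('U')(a) = Pow(a, 2)
P = 7 (P = Mul(Add(1, 6), Pow(Add(Add(5, Mul(-1, 6)), 2), -1)) = Mul(7, Pow(Add(Add(5, -6), 2), -1)) = Mul(7, Pow(Add(-1, 2), -1)) = Mul(7, Pow(1, -1)) = Mul(7, 1) = 7)
Function('X')(h) = Rational(20, 3) (Function('X')(h) = Add(7, Mul(Rational(-1, 3), Pow(1, -1))) = Add(7, Mul(Rational(-1, 3), 1)) = Add(7, Rational(-1, 3)) = Rational(20, 3))
Mul(Add(Function('U')(4), Function('X')(P)), 13) = Mul(Add(Pow(4, 2), Rational(20, 3)), 13) = Mul(Add(16, Rational(20, 3)), 13) = Mul(Rational(68, 3), 13) = Rational(884, 3)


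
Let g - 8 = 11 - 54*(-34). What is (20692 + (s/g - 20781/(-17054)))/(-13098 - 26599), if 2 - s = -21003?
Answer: -130998341133/251164268698 ≈ -0.52156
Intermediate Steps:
s = 21005 (s = 2 - 1*(-21003) = 2 + 21003 = 21005)
g = 1855 (g = 8 + (11 - 54*(-34)) = 8 + (11 + 1836) = 8 + 1847 = 1855)
(20692 + (s/g - 20781/(-17054)))/(-13098 - 26599) = (20692 + (21005/1855 - 20781/(-17054)))/(-13098 - 26599) = (20692 + (21005*(1/1855) - 20781*(-1/17054)))/(-39697) = (20692 + (4201/371 + 20781/17054))*(-1/39697) = (20692 + 79353605/6327034)*(-1/39697) = (130998341133/6327034)*(-1/39697) = -130998341133/251164268698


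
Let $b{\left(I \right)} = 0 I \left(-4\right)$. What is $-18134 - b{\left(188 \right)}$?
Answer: $-18134$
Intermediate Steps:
$b{\left(I \right)} = 0$ ($b{\left(I \right)} = 0 \left(- 4 I\right) = 0$)
$-18134 - b{\left(188 \right)} = -18134 - 0 = -18134 + 0 = -18134$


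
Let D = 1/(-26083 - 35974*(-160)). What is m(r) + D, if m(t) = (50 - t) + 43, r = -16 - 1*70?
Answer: 1777312481/9929120 ≈ 179.00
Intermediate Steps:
r = -86 (r = -16 - 70 = -86)
m(t) = 93 - t
D = 1/9929120 (D = -1/160/(-62057) = -1/62057*(-1/160) = 1/9929120 ≈ 1.0071e-7)
m(r) + D = (93 - 1*(-86)) + 1/9929120 = (93 + 86) + 1/9929120 = 179 + 1/9929120 = 1777312481/9929120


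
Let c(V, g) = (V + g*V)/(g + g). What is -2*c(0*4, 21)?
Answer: 0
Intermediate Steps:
c(V, g) = (V + V*g)/(2*g) (c(V, g) = (V + V*g)/((2*g)) = (V + V*g)*(1/(2*g)) = (V + V*g)/(2*g))
-2*c(0*4, 21) = -0*4*(1 + 21)/21 = -0*22/21 = -2*0 = 0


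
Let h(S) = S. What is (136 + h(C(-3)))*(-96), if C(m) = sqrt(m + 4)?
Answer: -13152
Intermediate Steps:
C(m) = sqrt(4 + m)
(136 + h(C(-3)))*(-96) = (136 + sqrt(4 - 3))*(-96) = (136 + sqrt(1))*(-96) = (136 + 1)*(-96) = 137*(-96) = -13152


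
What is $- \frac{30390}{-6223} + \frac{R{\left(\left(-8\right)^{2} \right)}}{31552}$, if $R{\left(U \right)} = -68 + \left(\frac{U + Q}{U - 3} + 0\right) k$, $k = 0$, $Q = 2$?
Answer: $\frac{14094737}{2887472} \approx 4.8813$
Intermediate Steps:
$R{\left(U \right)} = -68$ ($R{\left(U \right)} = -68 + \left(\frac{U + 2}{U - 3} + 0\right) 0 = -68 + \left(\frac{2 + U}{-3 + U} + 0\right) 0 = -68 + \frac{2 + U}{-3 + U} 0 = -68 + 0 = -68$)
$- \frac{30390}{-6223} + \frac{R{\left(\left(-8\right)^{2} \right)}}{31552} = - \frac{30390}{-6223} - \frac{68}{31552} = \left(-30390\right) \left(- \frac{1}{6223}\right) - \frac{1}{464} = \frac{30390}{6223} - \frac{1}{464} = \frac{14094737}{2887472}$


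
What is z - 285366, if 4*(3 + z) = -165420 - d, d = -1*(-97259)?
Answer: -1404155/4 ≈ -3.5104e+5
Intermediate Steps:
d = 97259
z = -262691/4 (z = -3 + (-165420 - 1*97259)/4 = -3 + (-165420 - 97259)/4 = -3 + (¼)*(-262679) = -3 - 262679/4 = -262691/4 ≈ -65673.)
z - 285366 = -262691/4 - 285366 = -1404155/4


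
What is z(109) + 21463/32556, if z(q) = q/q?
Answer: 54019/32556 ≈ 1.6593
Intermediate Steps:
z(q) = 1
z(109) + 21463/32556 = 1 + 21463/32556 = 54019/32556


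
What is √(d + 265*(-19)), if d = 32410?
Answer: 5*√1095 ≈ 165.45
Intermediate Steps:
√(d + 265*(-19)) = √(32410 + 265*(-19)) = √(32410 - 5035) = √27375 = 5*√1095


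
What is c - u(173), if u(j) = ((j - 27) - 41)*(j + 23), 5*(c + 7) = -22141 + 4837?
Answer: -120239/5 ≈ -24048.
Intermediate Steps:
c = -17339/5 (c = -7 + (-22141 + 4837)/5 = -7 + (⅕)*(-17304) = -7 - 17304/5 = -17339/5 ≈ -3467.8)
u(j) = (-68 + j)*(23 + j) (u(j) = ((-27 + j) - 41)*(23 + j) = (-68 + j)*(23 + j))
c - u(173) = -17339/5 - (-1564 + 173² - 45*173) = -17339/5 - (-1564 + 29929 - 7785) = -17339/5 - 1*20580 = -17339/5 - 20580 = -120239/5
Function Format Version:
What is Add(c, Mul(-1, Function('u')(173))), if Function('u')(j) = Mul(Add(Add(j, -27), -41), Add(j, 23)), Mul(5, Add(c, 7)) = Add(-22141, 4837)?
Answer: Rational(-120239, 5) ≈ -24048.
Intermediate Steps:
c = Rational(-17339, 5) (c = Add(-7, Mul(Rational(1, 5), Add(-22141, 4837))) = Add(-7, Mul(Rational(1, 5), -17304)) = Add(-7, Rational(-17304, 5)) = Rational(-17339, 5) ≈ -3467.8)
Function('u')(j) = Mul(Add(-68, j), Add(23, j)) (Function('u')(j) = Mul(Add(Add(-27, j), -41), Add(23, j)) = Mul(Add(-68, j), Add(23, j)))
Add(c, Mul(-1, Function('u')(173))) = Add(Rational(-17339, 5), Mul(-1, Add(-1564, Pow(173, 2), Mul(-45, 173)))) = Add(Rational(-17339, 5), Mul(-1, Add(-1564, 29929, -7785))) = Add(Rational(-17339, 5), Mul(-1, 20580)) = Add(Rational(-17339, 5), -20580) = Rational(-120239, 5)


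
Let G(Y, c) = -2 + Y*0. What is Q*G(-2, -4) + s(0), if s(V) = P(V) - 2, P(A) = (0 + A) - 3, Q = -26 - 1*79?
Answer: 205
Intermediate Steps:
Q = -105 (Q = -26 - 79 = -105)
P(A) = -3 + A (P(A) = A - 3 = -3 + A)
G(Y, c) = -2 (G(Y, c) = -2 + 0 = -2)
s(V) = -5 + V (s(V) = (-3 + V) - 2 = -5 + V)
Q*G(-2, -4) + s(0) = -105*(-2) + (-5 + 0) = 210 - 5 = 205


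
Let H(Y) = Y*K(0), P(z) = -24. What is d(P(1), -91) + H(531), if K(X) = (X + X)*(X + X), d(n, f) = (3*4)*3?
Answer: 36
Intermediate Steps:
d(n, f) = 36 (d(n, f) = 12*3 = 36)
K(X) = 4*X**2 (K(X) = (2*X)*(2*X) = 4*X**2)
H(Y) = 0 (H(Y) = Y*(4*0**2) = Y*(4*0) = Y*0 = 0)
d(P(1), -91) + H(531) = 36 + 0 = 36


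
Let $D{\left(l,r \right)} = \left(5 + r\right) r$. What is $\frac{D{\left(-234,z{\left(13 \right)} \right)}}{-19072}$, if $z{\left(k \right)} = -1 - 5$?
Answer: $- \frac{3}{9536} \approx -0.0003146$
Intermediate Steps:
$z{\left(k \right)} = -6$
$D{\left(l,r \right)} = r \left(5 + r\right)$
$\frac{D{\left(-234,z{\left(13 \right)} \right)}}{-19072} = \frac{\left(-6\right) \left(5 - 6\right)}{-19072} = \left(-6\right) \left(-1\right) \left(- \frac{1}{19072}\right) = 6 \left(- \frac{1}{19072}\right) = - \frac{3}{9536}$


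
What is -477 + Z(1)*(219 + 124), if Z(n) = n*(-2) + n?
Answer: -820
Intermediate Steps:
Z(n) = -n (Z(n) = -2*n + n = -n)
-477 + Z(1)*(219 + 124) = -477 + (-1*1)*(219 + 124) = -477 - 1*343 = -477 - 343 = -820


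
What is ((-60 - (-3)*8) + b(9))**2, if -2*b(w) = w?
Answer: 6561/4 ≈ 1640.3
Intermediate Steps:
b(w) = -w/2
((-60 - (-3)*8) + b(9))**2 = ((-60 - (-3)*8) - 1/2*9)**2 = ((-60 - 1*(-24)) - 9/2)**2 = ((-60 + 24) - 9/2)**2 = (-36 - 9/2)**2 = (-81/2)**2 = 6561/4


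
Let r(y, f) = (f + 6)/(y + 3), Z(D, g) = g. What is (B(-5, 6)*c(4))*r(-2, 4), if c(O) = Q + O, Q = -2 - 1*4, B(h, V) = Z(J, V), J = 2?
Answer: -120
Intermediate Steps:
B(h, V) = V
Q = -6 (Q = -2 - 4 = -6)
r(y, f) = (6 + f)/(3 + y)
c(O) = -6 + O
(B(-5, 6)*c(4))*r(-2, 4) = (6*(-6 + 4))*((6 + 4)/(3 - 2)) = (6*(-2))*(10/1) = -12*10 = -120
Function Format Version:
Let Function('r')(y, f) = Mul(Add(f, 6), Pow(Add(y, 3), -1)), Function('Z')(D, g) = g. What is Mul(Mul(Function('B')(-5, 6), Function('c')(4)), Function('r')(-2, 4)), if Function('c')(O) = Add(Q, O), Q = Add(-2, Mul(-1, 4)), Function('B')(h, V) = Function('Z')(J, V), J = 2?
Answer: -120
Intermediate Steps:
Function('B')(h, V) = V
Q = -6 (Q = Add(-2, -4) = -6)
Function('r')(y, f) = Mul(Pow(Add(3, y), -1), Add(6, f)) (Function('r')(y, f) = Mul(Add(6, f), Pow(Add(3, y), -1)) = Mul(Pow(Add(3, y), -1), Add(6, f)))
Function('c')(O) = Add(-6, O)
Mul(Mul(Function('B')(-5, 6), Function('c')(4)), Function('r')(-2, 4)) = Mul(Mul(6, Add(-6, 4)), Mul(Pow(Add(3, -2), -1), Add(6, 4))) = Mul(Mul(6, -2), Mul(Pow(1, -1), 10)) = Mul(-12, Mul(1, 10)) = Mul(-12, 10) = -120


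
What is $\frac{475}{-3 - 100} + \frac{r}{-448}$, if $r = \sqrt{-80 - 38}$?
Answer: $- \frac{475}{103} - \frac{i \sqrt{118}}{448} \approx -4.6116 - 0.024247 i$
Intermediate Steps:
$r = i \sqrt{118}$ ($r = \sqrt{-118} = i \sqrt{118} \approx 10.863 i$)
$\frac{475}{-3 - 100} + \frac{r}{-448} = \frac{475}{-3 - 100} + \frac{i \sqrt{118}}{-448} = \frac{475}{-3 - 100} + i \sqrt{118} \left(- \frac{1}{448}\right) = \frac{475}{-103} - \frac{i \sqrt{118}}{448} = 475 \left(- \frac{1}{103}\right) - \frac{i \sqrt{118}}{448} = - \frac{475}{103} - \frac{i \sqrt{118}}{448}$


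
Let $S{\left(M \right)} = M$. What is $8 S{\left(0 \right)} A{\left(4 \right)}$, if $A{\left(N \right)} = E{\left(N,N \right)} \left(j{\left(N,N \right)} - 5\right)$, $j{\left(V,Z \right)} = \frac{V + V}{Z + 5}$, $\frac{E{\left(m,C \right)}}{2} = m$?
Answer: $0$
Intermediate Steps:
$E{\left(m,C \right)} = 2 m$
$j{\left(V,Z \right)} = \frac{2 V}{5 + Z}$
$A{\left(N \right)} = 2 N \left(-5 + \frac{2 N}{5 + N}\right)$ ($A{\left(N \right)} = 2 N \left(\frac{2 N}{5 + N} - 5\right) = 2 N \left(-5 + \frac{2 N}{5 + N}\right)$)
$8 S{\left(0 \right)} A{\left(4 \right)} = 8 \cdot 0 \cdot 2 \cdot 4 \frac{1}{5 + 4} \left(-25 - 12\right) = 0 \cdot 2 \cdot 4 \cdot \frac{1}{9} \left(-25 - 12\right) = 0 \cdot 2 \cdot 4 \cdot \frac{1}{9} \left(-37\right) = 0 \left(- \frac{296}{9}\right) = 0$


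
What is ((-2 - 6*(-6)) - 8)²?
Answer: 676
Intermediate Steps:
((-2 - 6*(-6)) - 8)² = ((-2 + 36) - 8)² = (34 - 8)² = 26² = 676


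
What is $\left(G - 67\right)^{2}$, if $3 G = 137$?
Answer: $\frac{4096}{9} \approx 455.11$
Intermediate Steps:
$G = \frac{137}{3}$ ($G = \frac{1}{3} \cdot 137 = \frac{137}{3} \approx 45.667$)
$\left(G - 67\right)^{2} = \left(\frac{137}{3} - 67\right)^{2} = \left(- \frac{64}{3}\right)^{2} = \frac{4096}{9}$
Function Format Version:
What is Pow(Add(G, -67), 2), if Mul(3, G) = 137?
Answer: Rational(4096, 9) ≈ 455.11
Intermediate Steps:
G = Rational(137, 3) (G = Mul(Rational(1, 3), 137) = Rational(137, 3) ≈ 45.667)
Pow(Add(G, -67), 2) = Pow(Add(Rational(137, 3), -67), 2) = Pow(Rational(-64, 3), 2) = Rational(4096, 9)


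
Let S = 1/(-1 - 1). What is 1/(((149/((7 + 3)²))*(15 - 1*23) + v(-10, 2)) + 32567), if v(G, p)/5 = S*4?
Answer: 25/813627 ≈ 3.0727e-5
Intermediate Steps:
S = -½ (S = 1/(-2) = -½ ≈ -0.50000)
v(G, p) = -10 (v(G, p) = 5*(-½*4) = 5*(-2) = -10)
1/(((149/((7 + 3)²))*(15 - 1*23) + v(-10, 2)) + 32567) = 1/(((149/((7 + 3)²))*(15 - 1*23) - 10) + 32567) = 1/(((149/(10²))*(15 - 23) - 10) + 32567) = 1/(((149/100)*(-8) - 10) + 32567) = 1/((-298/25 - 10) + 32567) = 1/(-548/25 + 32567) = 1/(813627/25) = 25/813627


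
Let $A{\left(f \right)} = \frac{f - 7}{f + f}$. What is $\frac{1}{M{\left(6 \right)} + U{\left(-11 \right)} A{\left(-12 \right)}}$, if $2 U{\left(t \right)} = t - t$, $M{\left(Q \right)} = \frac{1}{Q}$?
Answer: $6$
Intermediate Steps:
$U{\left(t \right)} = 0$ ($U{\left(t \right)} = \frac{t - t}{2} = \frac{1}{2} \cdot 0 = 0$)
$A{\left(f \right)} = \frac{-7 + f}{2 f}$
$\frac{1}{M{\left(6 \right)} + U{\left(-11 \right)} A{\left(-12 \right)}} = \frac{1}{\frac{1}{6} + 0 \frac{-7 - 12}{2 \left(-12\right)}} = \frac{1}{\frac{1}{6} + 0 \cdot \frac{1}{2} \left(- \frac{1}{12}\right) \left(-19\right)} = \frac{1}{\frac{1}{6} + 0 \cdot \frac{19}{24}} = \frac{1}{\frac{1}{6} + 0} = \frac{1}{\frac{1}{6}} = 6$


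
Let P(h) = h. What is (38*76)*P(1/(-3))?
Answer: -2888/3 ≈ -962.67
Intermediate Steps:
(38*76)*P(1/(-3)) = (38*76)/(-3) = 2888*(-⅓) = -2888/3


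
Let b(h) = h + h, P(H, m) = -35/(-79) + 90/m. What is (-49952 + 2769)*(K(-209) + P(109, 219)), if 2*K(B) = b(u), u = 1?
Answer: -504480636/5767 ≈ -87477.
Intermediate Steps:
P(H, m) = 35/79 + 90/m (P(H, m) = -35*(-1/79) + 90/m = 35/79 + 90/m)
b(h) = 2*h
K(B) = 1 (K(B) = (2*1)/2 = (½)*2 = 1)
(-49952 + 2769)*(K(-209) + P(109, 219)) = (-49952 + 2769)*(1 + (35/79 + 90/219)) = -47183*(1 + (35/79 + 90*(1/219))) = -47183*(1 + (35/79 + 30/73)) = -47183*(1 + 4925/5767) = -47183*10692/5767 = -504480636/5767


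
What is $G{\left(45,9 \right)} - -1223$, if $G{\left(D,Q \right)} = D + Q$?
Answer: $1277$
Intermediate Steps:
$G{\left(45,9 \right)} - -1223 = \left(45 + 9\right) - -1223 = 54 + 1223 = 1277$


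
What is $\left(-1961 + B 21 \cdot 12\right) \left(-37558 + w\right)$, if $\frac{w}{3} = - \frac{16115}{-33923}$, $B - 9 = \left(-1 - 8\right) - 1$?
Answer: $\frac{2819432127757}{33923} \approx 8.3113 \cdot 10^{7}$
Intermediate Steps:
$B = -1$ ($B = 9 - 10 = -1$)
$w = \frac{48345}{33923}$ ($w = 3 \left(- \frac{16115}{-33923}\right) = 3 \left(\left(-16115\right) \left(- \frac{1}{33923}\right)\right) = 3 \cdot \frac{16115}{33923} = \frac{48345}{33923} \approx 1.4251$)
$\left(-1961 + B 21 \cdot 12\right) \left(-37558 + w\right) = \left(-1961 + \left(-1\right) 21 \cdot 12\right) \left(-37558 + \frac{48345}{33923}\right) = \left(-1961 - 252\right) \left(- \frac{1274031689}{33923}\right) = \left(-2213\right) \left(- \frac{1274031689}{33923}\right) = \frac{2819432127757}{33923}$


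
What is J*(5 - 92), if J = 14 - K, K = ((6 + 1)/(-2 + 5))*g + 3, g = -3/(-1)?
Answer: -348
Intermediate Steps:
g = 3 (g = -3*(-1) = 3)
K = 10 (K = ((6 + 1)/(-2 + 5))*3 + 3 = (7/3)*3 + 3 = 7 + 3 = 10)
J = 4 (J = 14 - 1*10 = 14 - 10 = 4)
J*(5 - 92) = 4*(5 - 92) = 4*(-87) = -348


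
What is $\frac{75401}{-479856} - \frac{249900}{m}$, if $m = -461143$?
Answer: $\frac{85145371057}{221282235408} \approx 0.38478$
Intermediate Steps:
$\frac{75401}{-479856} - \frac{249900}{m} = \frac{75401}{-479856} - \frac{249900}{-461143} = 75401 \left(- \frac{1}{479856}\right) - - \frac{249900}{461143} = - \frac{75401}{479856} + \frac{249900}{461143} = \frac{85145371057}{221282235408}$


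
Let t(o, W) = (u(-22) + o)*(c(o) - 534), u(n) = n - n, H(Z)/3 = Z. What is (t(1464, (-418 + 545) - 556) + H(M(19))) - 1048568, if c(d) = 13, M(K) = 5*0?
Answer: -1811312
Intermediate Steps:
M(K) = 0
H(Z) = 3*Z
u(n) = 0
t(o, W) = -521*o (t(o, W) = (0 + o)*(13 - 534) = o*(-521) = -521*o)
(t(1464, (-418 + 545) - 556) + H(M(19))) - 1048568 = (-521*1464 + 3*0) - 1048568 = (-762744 + 0) - 1048568 = -762744 - 1048568 = -1811312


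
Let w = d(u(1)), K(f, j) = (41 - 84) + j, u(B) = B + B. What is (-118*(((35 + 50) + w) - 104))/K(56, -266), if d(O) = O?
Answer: -2006/309 ≈ -6.4919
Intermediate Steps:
u(B) = 2*B
K(f, j) = -43 + j
w = 2 (w = 2*1 = 2)
(-118*(((35 + 50) + w) - 104))/K(56, -266) = (-118*(((35 + 50) + 2) - 104))/(-43 - 266) = -118*((85 + 2) - 104)/(-309) = -118*(87 - 104)*(-1/309) = -118*(-17)*(-1/309) = 2006*(-1/309) = -2006/309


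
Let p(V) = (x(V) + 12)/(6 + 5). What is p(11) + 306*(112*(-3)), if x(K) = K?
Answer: -1130953/11 ≈ -1.0281e+5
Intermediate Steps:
p(V) = 12/11 + V/11 (p(V) = (V + 12)/(6 + 5) = (12 + V)/11 = (12 + V)*(1/11) = 12/11 + V/11)
p(11) + 306*(112*(-3)) = (12/11 + (1/11)*11) + 306*(112*(-3)) = (12/11 + 1) + 306*(-336) = 23/11 - 102816 = -1130953/11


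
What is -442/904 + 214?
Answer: 96507/452 ≈ 213.51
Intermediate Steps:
-442/904 + 214 = (1/904)*(-442) + 214 = -221/452 + 214 = 96507/452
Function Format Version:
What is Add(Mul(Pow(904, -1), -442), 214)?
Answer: Rational(96507, 452) ≈ 213.51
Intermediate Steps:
Add(Mul(Pow(904, -1), -442), 214) = Add(Mul(Rational(1, 904), -442), 214) = Add(Rational(-221, 452), 214) = Rational(96507, 452)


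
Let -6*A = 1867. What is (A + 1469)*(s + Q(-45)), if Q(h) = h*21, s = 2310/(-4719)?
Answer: -939269135/858 ≈ -1.0947e+6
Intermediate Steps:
s = -70/143 (s = 2310*(-1/4719) = -70/143 ≈ -0.48951)
Q(h) = 21*h
A = -1867/6 (A = -⅙*1867 = -1867/6 ≈ -311.17)
(A + 1469)*(s + Q(-45)) = (-1867/6 + 1469)*(-70/143 + 21*(-45)) = 6947*(-70/143 - 945)/6 = (6947/6)*(-135205/143) = -939269135/858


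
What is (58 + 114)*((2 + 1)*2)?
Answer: 1032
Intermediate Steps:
(58 + 114)*((2 + 1)*2) = 172*(3*2) = 172*6 = 1032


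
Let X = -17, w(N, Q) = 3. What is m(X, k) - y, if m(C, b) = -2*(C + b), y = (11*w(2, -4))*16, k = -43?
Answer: -408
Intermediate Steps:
y = 528 (y = (11*3)*16 = 33*16 = 528)
m(C, b) = -2*C - 2*b
m(X, k) - y = (-2*(-17) - 2*(-43)) - 1*528 = (34 + 86) - 528 = 120 - 528 = -408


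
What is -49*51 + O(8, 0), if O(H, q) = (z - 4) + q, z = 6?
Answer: -2497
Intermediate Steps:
O(H, q) = 2 + q (O(H, q) = (6 - 4) + q = 2 + q)
-49*51 + O(8, 0) = -49*51 + (2 + 0) = -2499 + 2 = -2497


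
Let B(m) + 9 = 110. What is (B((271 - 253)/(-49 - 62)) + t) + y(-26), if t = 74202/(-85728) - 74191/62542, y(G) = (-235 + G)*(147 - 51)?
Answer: -11150811946801/446800048 ≈ -24957.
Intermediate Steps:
y(G) = -22560 + 96*G (y(G) = (-235 + G)*96 = -22560 + 96*G)
B(m) = 101 (B(m) = -9 + 110 = 101)
t = -916748961/446800048 (t = 74202*(-1/85728) - 74191*1/62542 = -12367/14288 - 74191/62542 = -916748961/446800048 ≈ -2.0518)
(B((271 - 253)/(-49 - 62)) + t) + y(-26) = (101 - 916748961/446800048) + (-22560 + 96*(-26)) = 44210055887/446800048 + (-22560 - 2496) = 44210055887/446800048 - 25056 = -11150811946801/446800048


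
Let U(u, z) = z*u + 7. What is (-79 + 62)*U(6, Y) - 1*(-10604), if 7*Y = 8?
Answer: 72579/7 ≈ 10368.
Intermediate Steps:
Y = 8/7 (Y = (1/7)*8 = 8/7 ≈ 1.1429)
U(u, z) = 7 + u*z (U(u, z) = u*z + 7 = 7 + u*z)
(-79 + 62)*U(6, Y) - 1*(-10604) = (-79 + 62)*(7 + 6*(8/7)) - 1*(-10604) = -17*(7 + 48/7) + 10604 = -17*97/7 + 10604 = -1649/7 + 10604 = 72579/7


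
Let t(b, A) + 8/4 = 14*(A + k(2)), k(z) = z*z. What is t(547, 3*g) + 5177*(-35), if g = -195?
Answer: -189331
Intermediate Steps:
k(z) = z²
t(b, A) = 54 + 14*A (t(b, A) = -2 + 14*(A + 2²) = -2 + 14*(A + 4) = -2 + 14*(4 + A) = -2 + (56 + 14*A) = 54 + 14*A)
t(547, 3*g) + 5177*(-35) = (54 + 14*(3*(-195))) + 5177*(-35) = (54 + 14*(-585)) - 181195 = (54 - 8190) - 181195 = -8136 - 181195 = -189331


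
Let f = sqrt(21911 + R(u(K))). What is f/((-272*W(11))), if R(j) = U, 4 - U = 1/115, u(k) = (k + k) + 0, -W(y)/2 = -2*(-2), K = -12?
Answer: sqrt(18114110)/62560 ≈ 0.068032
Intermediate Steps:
W(y) = -8 (W(y) = -(-4)*(-2) = -2*4 = -8)
u(k) = 2*k (u(k) = 2*k + 0 = 2*k)
U = 459/115 (U = 4 - 1/115 = 459/115 ≈ 3.9913)
R(j) = 459/115
f = 4*sqrt(18114110)/115 (f = sqrt(21911 + 459/115) = sqrt(2520224/115) = 4*sqrt(18114110)/115 ≈ 148.04)
f/((-272*W(11))) = (4*sqrt(18114110)/115)/((-272*(-8))) = (4*sqrt(18114110)/115)/2176 = (4*sqrt(18114110)/115)*(1/2176) = sqrt(18114110)/62560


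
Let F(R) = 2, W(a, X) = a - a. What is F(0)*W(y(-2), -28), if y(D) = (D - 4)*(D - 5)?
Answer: 0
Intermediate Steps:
y(D) = (-5 + D)*(-4 + D) (y(D) = (-4 + D)*(-5 + D) = (-5 + D)*(-4 + D))
W(a, X) = 0
F(0)*W(y(-2), -28) = 2*0 = 0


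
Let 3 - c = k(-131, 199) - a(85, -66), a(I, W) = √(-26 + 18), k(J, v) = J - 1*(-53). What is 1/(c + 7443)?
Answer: 1881/14152646 - I*√2/28305292 ≈ 0.00013291 - 4.9963e-8*I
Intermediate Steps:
k(J, v) = 53 + J (k(J, v) = J + 53 = 53 + J)
a(I, W) = 2*I*√2 (a(I, W) = √(-8) = 2*I*√2)
c = 81 + 2*I*√2 (c = 3 - ((53 - 131) - 2*I*√2) = 3 - (-78 - 2*I*√2) = 3 + (78 + 2*I*√2) = 81 + 2*I*√2 ≈ 81.0 + 2.8284*I)
1/(c + 7443) = 1/((81 + 2*I*√2) + 7443) = 1/(7524 + 2*I*√2)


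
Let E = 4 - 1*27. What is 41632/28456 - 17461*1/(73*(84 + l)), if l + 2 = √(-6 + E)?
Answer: -2527509038/1753490733 + 17461*I*√29/492969 ≈ -1.4414 + 0.19074*I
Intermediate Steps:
E = -23 (E = 4 - 27 = -23)
l = -2 + I*√29 (l = -2 + √(-6 - 23) = -2 + √(-29) = -2 + I*√29 ≈ -2.0 + 5.3852*I)
41632/28456 - 17461*1/(73*(84 + l)) = 41632/28456 - 17461*1/(73*(84 + (-2 + I*√29))) = 41632*(1/28456) - 17461*1/(73*(82 + I*√29)) = 5204/3557 - 17461/(5986 + 73*I*√29)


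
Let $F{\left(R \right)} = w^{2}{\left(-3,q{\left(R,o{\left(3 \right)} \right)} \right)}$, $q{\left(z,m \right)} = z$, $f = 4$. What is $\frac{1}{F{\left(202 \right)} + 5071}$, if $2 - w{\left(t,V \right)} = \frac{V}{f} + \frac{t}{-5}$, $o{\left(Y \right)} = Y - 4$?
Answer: $\frac{100}{748181} \approx 0.00013366$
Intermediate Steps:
$o{\left(Y \right)} = -4 + Y$
$w{\left(t,V \right)} = 2 - \frac{V}{4} + \frac{t}{5}$ ($w{\left(t,V \right)} = 2 - \left(\frac{V}{4} + \frac{t}{-5}\right) = 2 - \left(V \frac{1}{4} + t \left(- \frac{1}{5}\right)\right) = 2 - \left(\frac{V}{4} - \frac{t}{5}\right) = 2 - \left(- \frac{t}{5} + \frac{V}{4}\right) = 2 - \frac{V}{4} + \frac{t}{5}$)
$F{\left(R \right)} = \left(\frac{7}{5} - \frac{R}{4}\right)^{2}$ ($F{\left(R \right)} = \left(2 - \frac{R}{4} + \frac{1}{5} \left(-3\right)\right)^{2} = \left(2 - \frac{R}{4} - \frac{3}{5}\right)^{2} = \left(\frac{7}{5} - \frac{R}{4}\right)^{2}$)
$\frac{1}{F{\left(202 \right)} + 5071} = \frac{1}{\frac{\left(-28 + 5 \cdot 202\right)^{2}}{400} + 5071} = \frac{1}{\frac{\left(-28 + 1010\right)^{2}}{400} + 5071} = \frac{1}{\frac{982^{2}}{400} + 5071} = \frac{1}{\frac{1}{400} \cdot 964324 + 5071} = \frac{1}{\frac{241081}{100} + 5071} = \frac{1}{\frac{748181}{100}} = \frac{100}{748181}$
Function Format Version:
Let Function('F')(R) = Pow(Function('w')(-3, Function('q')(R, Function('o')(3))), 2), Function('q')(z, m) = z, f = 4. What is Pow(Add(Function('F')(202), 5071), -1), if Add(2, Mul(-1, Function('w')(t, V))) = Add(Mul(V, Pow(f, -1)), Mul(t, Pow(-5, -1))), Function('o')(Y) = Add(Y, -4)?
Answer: Rational(100, 748181) ≈ 0.00013366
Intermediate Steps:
Function('o')(Y) = Add(-4, Y)
Function('w')(t, V) = Add(2, Mul(Rational(-1, 4), V), Mul(Rational(1, 5), t)) (Function('w')(t, V) = Add(2, Mul(-1, Add(Mul(V, Pow(4, -1)), Mul(t, Pow(-5, -1))))) = Add(2, Mul(-1, Add(Mul(V, Rational(1, 4)), Mul(t, Rational(-1, 5))))) = Add(2, Mul(-1, Add(Mul(Rational(1, 4), V), Mul(Rational(-1, 5), t)))) = Add(2, Mul(-1, Add(Mul(Rational(-1, 5), t), Mul(Rational(1, 4), V)))) = Add(2, Add(Mul(Rational(-1, 4), V), Mul(Rational(1, 5), t))) = Add(2, Mul(Rational(-1, 4), V), Mul(Rational(1, 5), t)))
Function('F')(R) = Pow(Add(Rational(7, 5), Mul(Rational(-1, 4), R)), 2) (Function('F')(R) = Pow(Add(2, Mul(Rational(-1, 4), R), Mul(Rational(1, 5), -3)), 2) = Pow(Add(2, Mul(Rational(-1, 4), R), Rational(-3, 5)), 2) = Pow(Add(Rational(7, 5), Mul(Rational(-1, 4), R)), 2))
Pow(Add(Function('F')(202), 5071), -1) = Pow(Add(Mul(Rational(1, 400), Pow(Add(-28, Mul(5, 202)), 2)), 5071), -1) = Pow(Add(Mul(Rational(1, 400), Pow(Add(-28, 1010), 2)), 5071), -1) = Pow(Add(Mul(Rational(1, 400), Pow(982, 2)), 5071), -1) = Pow(Add(Mul(Rational(1, 400), 964324), 5071), -1) = Pow(Add(Rational(241081, 100), 5071), -1) = Pow(Rational(748181, 100), -1) = Rational(100, 748181)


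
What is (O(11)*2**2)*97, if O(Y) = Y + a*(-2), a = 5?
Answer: 388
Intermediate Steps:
O(Y) = -10 + Y (O(Y) = Y + 5*(-2) = Y - 10 = -10 + Y)
(O(11)*2**2)*97 = ((-10 + 11)*2**2)*97 = (1*4)*97 = 4*97 = 388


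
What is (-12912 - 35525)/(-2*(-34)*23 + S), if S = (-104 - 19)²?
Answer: -48437/16693 ≈ -2.9016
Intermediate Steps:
S = 15129 (S = (-123)² = 15129)
(-12912 - 35525)/(-2*(-34)*23 + S) = (-12912 - 35525)/(-2*(-34)*23 + 15129) = -48437/(68*23 + 15129) = -48437/(1564 + 15129) = -48437/16693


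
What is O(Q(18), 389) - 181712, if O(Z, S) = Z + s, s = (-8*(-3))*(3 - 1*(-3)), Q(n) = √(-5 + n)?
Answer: -181568 + √13 ≈ -1.8156e+5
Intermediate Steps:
s = 144 (s = 24*(3 + 3) = 24*6 = 144)
O(Z, S) = 144 + Z (O(Z, S) = Z + 144 = 144 + Z)
O(Q(18), 389) - 181712 = (144 + √(-5 + 18)) - 181712 = (144 + √13) - 181712 = -181568 + √13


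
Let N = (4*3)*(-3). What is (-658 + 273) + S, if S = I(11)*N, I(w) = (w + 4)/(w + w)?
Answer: -4505/11 ≈ -409.55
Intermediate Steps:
I(w) = (4 + w)/(2*w) (I(w) = (4 + w)/((2*w)) = (4 + w)*(1/(2*w)) = (4 + w)/(2*w))
N = -36 (N = 12*(-3) = -36)
S = -270/11 (S = ((½)*(4 + 11)/11)*(-36) = ((½)*(1/11)*15)*(-36) = (15/22)*(-36) = -270/11 ≈ -24.545)
(-658 + 273) + S = (-658 + 273) - 270/11 = -385 - 270/11 = -4505/11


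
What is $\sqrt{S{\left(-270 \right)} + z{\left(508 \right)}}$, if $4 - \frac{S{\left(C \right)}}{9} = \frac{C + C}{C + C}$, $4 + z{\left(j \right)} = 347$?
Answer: $\sqrt{370} \approx 19.235$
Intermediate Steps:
$z{\left(j \right)} = 343$ ($z{\left(j \right)} = -4 + 347 = 343$)
$S{\left(C \right)} = 27$ ($S{\left(C \right)} = 36 - 9 \frac{C + C}{C + C} = 36 - 9 \frac{2 C}{2 C} = 36 - 9 \cdot 2 C \frac{1}{2 C} = 36 - 9 = 27$)
$\sqrt{S{\left(-270 \right)} + z{\left(508 \right)}} = \sqrt{27 + 343} = \sqrt{370}$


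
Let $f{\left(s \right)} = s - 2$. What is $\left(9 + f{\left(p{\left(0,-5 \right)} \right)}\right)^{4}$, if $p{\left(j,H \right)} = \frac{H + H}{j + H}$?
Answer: $6561$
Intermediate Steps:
$p{\left(j,H \right)} = \frac{2 H}{H + j}$
$f{\left(s \right)} = -2 + s$ ($f{\left(s \right)} = s - 2 = -2 + s$)
$\left(9 + f{\left(p{\left(0,-5 \right)} \right)}\right)^{4} = \left(9 - \left(2 + \frac{10}{-5 + 0}\right)\right)^{4} = \left(9 - \left(2 + \frac{10}{-5}\right)\right)^{4} = \left(9 - \left(2 + 10 \left(- \frac{1}{5}\right)\right)\right)^{4} = \left(9 + \left(-2 + 2\right)\right)^{4} = \left(9 + 0\right)^{4} = 9^{4} = 6561$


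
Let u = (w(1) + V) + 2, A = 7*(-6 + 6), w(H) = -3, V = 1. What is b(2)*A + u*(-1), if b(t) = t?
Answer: 0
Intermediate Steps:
A = 0 (A = 7*0 = 0)
u = 0 (u = (-3 + 1) + 2 = -2 + 2 = 0)
b(2)*A + u*(-1) = 2*0 + 0*(-1) = 0 + 0 = 0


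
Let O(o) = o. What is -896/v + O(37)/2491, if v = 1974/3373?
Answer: -11441105/7473 ≈ -1531.0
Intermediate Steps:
v = 1974/3373 (v = 1974*(1/3373) = 1974/3373 ≈ 0.58524)
-896/v + O(37)/2491 = -896/1974/3373 + 37/2491 = -896*3373/1974 + 37*(1/2491) = -215872/141 + 37/2491 = -11441105/7473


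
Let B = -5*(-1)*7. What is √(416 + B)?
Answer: √451 ≈ 21.237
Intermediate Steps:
B = 35 (B = 5*7 = 35)
√(416 + B) = √(416 + 35) = √451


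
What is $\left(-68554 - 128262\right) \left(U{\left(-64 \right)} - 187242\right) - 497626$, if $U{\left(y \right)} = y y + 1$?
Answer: $36045368694$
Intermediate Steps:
$U{\left(y \right)} = 1 + y^{2}$ ($U{\left(y \right)} = y^{2} + 1 = 1 + y^{2}$)
$\left(-68554 - 128262\right) \left(U{\left(-64 \right)} - 187242\right) - 497626 = \left(-68554 - 128262\right) \left(\left(1 + \left(-64\right)^{2}\right) - 187242\right) - 497626 = - 196816 \left(\left(1 + 4096\right) - 187242\right) - 497626 = - 196816 \left(4097 - 187242\right) - 497626 = \left(-196816\right) \left(-183145\right) - 497626 = 36045866320 - 497626 = 36045368694$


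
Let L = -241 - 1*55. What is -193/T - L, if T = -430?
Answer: 127473/430 ≈ 296.45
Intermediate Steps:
L = -296 (L = -241 - 55 = -296)
-193/T - L = -193/(-430) - 1*(-296) = -193*(-1/430) + 296 = 193/430 + 296 = 127473/430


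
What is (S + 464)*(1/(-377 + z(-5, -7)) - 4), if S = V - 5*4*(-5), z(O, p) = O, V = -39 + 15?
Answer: -412830/191 ≈ -2161.4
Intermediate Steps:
V = -24
S = 76 (S = -24 - 5*4*(-5) = -24 - 20*(-5) = -24 - 1*(-100) = -24 + 100 = 76)
(S + 464)*(1/(-377 + z(-5, -7)) - 4) = (76 + 464)*(1/(-377 - 5) - 4) = 540*(1/(-382) - 4) = 540*(-1/382 - 4) = 540*(-1529/382) = -412830/191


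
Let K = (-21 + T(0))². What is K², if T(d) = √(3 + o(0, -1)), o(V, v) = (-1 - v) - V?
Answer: (21 - √3)⁴ ≈ 1.3783e+5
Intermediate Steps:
o(V, v) = -1 - V - v
T(d) = √3 (T(d) = √(3 + (-1 - 1*0 - 1*(-1))) = √(3 + (-1 + 0 + 1)) = √(3 + 0) = √3)
K = (-21 + √3)² ≈ 371.25
K² = ((21 - √3)²)² = (21 - √3)⁴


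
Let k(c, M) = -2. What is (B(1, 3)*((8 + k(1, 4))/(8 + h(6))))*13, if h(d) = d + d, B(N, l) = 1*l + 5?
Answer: 156/5 ≈ 31.200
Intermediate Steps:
B(N, l) = 5 + l (B(N, l) = l + 5 = 5 + l)
h(d) = 2*d
(B(1, 3)*((8 + k(1, 4))/(8 + h(6))))*13 = ((5 + 3)*((8 - 2)/(8 + 2*6)))*13 = (8*(6/(8 + 12)))*13 = (8*(6/20))*13 = (8*(6*(1/20)))*13 = (8*(3/10))*13 = (12/5)*13 = 156/5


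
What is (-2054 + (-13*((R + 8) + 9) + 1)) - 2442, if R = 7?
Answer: -4807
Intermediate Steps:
(-2054 + (-13*((R + 8) + 9) + 1)) - 2442 = (-2054 + (-13*((7 + 8) + 9) + 1)) - 2442 = (-2054 + (-13*(15 + 9) + 1)) - 2442 = (-2054 + (-13*24 + 1)) - 2442 = (-2054 + (-312 + 1)) - 2442 = (-2054 - 311) - 2442 = -2365 - 2442 = -4807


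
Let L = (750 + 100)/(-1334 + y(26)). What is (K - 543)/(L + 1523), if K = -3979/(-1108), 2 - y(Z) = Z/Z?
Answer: -796687445/2248474372 ≈ -0.35432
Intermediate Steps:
y(Z) = 1 (y(Z) = 2 - Z/Z = 2 - 1*1 = 2 - 1 = 1)
K = 3979/1108 (K = -3979*(-1/1108) = 3979/1108 ≈ 3.5912)
L = -850/1333 (L = (750 + 100)/(-1334 + 1) = 850/(-1333) = 850*(-1/1333) = -850/1333 ≈ -0.63766)
(K - 543)/(L + 1523) = (3979/1108 - 543)/(-850/1333 + 1523) = -597665/(1108*2029309/1333) = -597665/1108*1333/2029309 = -796687445/2248474372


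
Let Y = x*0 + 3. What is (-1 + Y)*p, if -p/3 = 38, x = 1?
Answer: -228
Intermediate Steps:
p = -114 (p = -3*38 = -114)
Y = 3 (Y = 1*0 + 3 = 0 + 3 = 3)
(-1 + Y)*p = (-1 + 3)*(-114) = 2*(-114) = -228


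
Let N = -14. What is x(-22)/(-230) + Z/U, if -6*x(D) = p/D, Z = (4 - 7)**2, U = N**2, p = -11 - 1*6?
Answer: 69143/1487640 ≈ 0.046478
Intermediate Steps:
p = -17 (p = -11 - 6 = -17)
U = 196 (U = (-14)**2 = 196)
Z = 9 (Z = (-3)**2 = 9)
x(D) = 17/(6*D) (x(D) = -(-17)/(6*D) = 17/(6*D))
x(-22)/(-230) + Z/U = ((17/6)/(-22))/(-230) + 9/196 = ((17/6)*(-1/22))*(-1/230) + 9*(1/196) = -17/132*(-1/230) + 9/196 = 17/30360 + 9/196 = 69143/1487640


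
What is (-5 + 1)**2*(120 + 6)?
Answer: 2016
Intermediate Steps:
(-5 + 1)**2*(120 + 6) = (-4)**2*126 = 16*126 = 2016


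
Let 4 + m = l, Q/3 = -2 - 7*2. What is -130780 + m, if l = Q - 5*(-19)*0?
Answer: -130832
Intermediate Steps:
Q = -48 (Q = 3*(-2 - 7*2) = 3*(-2 - 14) = 3*(-16) = -48)
l = -48 (l = -48 - 5*(-19)*0 = -48 + 95*0 = -48 + 0 = -48)
m = -52 (m = -4 - 48 = -52)
-130780 + m = -130780 - 52 = -130832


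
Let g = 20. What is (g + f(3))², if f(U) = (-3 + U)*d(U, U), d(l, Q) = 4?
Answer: 400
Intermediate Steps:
f(U) = -12 + 4*U (f(U) = (-3 + U)*4 = -12 + 4*U)
(g + f(3))² = (20 + (-12 + 4*3))² = (20 + (-12 + 12))² = (20 + 0)² = 20² = 400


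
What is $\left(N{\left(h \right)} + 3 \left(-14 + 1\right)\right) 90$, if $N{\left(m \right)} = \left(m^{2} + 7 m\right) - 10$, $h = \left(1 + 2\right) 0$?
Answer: $-4410$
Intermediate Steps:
$h = 0$ ($h = 3 \cdot 0 = 0$)
$N{\left(m \right)} = -10 + m^{2} + 7 m$
$\left(N{\left(h \right)} + 3 \left(-14 + 1\right)\right) 90 = \left(\left(-10 + 0^{2} + 7 \cdot 0\right) + 3 \left(-14 + 1\right)\right) 90 = \left(\left(-10 + 0 + 0\right) + 3 \left(-13\right)\right) 90 = \left(-10 - 39\right) 90 = \left(-49\right) 90 = -4410$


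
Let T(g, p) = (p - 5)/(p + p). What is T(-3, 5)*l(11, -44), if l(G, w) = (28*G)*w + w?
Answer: 0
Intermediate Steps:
T(g, p) = (-5 + p)/(2*p) (T(g, p) = (-5 + p)/((2*p)) = (-5 + p)*(1/(2*p)) = (-5 + p)/(2*p))
l(G, w) = w + 28*G*w (l(G, w) = 28*G*w + w = w + 28*G*w)
T(-3, 5)*l(11, -44) = ((½)*(-5 + 5)/5)*(-44*(1 + 28*11)) = ((½)*(⅕)*0)*(-44*(1 + 308)) = 0*(-44*309) = 0*(-13596) = 0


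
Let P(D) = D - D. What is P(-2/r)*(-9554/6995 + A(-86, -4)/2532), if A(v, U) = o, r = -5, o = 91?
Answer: 0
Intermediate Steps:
A(v, U) = 91
P(D) = 0
P(-2/r)*(-9554/6995 + A(-86, -4)/2532) = 0*(-9554/6995 + 91/2532) = 0*(-23554183/17711340) = 0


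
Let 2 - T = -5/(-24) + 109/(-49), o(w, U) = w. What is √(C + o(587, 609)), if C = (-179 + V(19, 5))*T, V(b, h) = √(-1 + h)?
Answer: I*√97106/28 ≈ 11.129*I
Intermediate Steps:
T = 4723/1176 (T = 2 - (-5/(-24) + 109/(-49)) = 2 - (-5*(-1/24) + 109*(-1/49)) = 2 - (5/24 - 109/49) = 2 - 1*(-2371/1176) = 2 + 2371/1176 = 4723/1176 ≈ 4.0162)
C = -278657/392 (C = (-179 + √(-1 + 5))*(4723/1176) = (-179 + √4)*(4723/1176) = (-179 + 2)*(4723/1176) = -177*4723/1176 = -278657/392 ≈ -710.86)
√(C + o(587, 609)) = √(-278657/392 + 587) = √(-48553/392) = I*√97106/28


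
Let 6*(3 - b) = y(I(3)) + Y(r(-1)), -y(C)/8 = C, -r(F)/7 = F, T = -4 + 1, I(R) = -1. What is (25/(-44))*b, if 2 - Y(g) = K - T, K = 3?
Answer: -175/132 ≈ -1.3258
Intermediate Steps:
T = -3
r(F) = -7*F
y(C) = -8*C
Y(g) = -4 (Y(g) = 2 - (3 - 1*(-3)) = 2 - (3 + 3) = 2 - 1*6 = 2 - 6 = -4)
b = 7/3 (b = 3 - (-8*(-1) - 4)/6 = 3 - (8 - 4)/6 = 3 - ⅙*4 = 3 - ⅔ = 7/3 ≈ 2.3333)
(25/(-44))*b = (25/(-44))*(7/3) = (25*(-1/44))*(7/3) = -25/44*7/3 = -175/132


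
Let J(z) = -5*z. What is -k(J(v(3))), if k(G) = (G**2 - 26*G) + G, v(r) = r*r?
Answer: -3150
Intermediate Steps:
v(r) = r**2
k(G) = G**2 - 25*G
-k(J(v(3))) = -(-5*3**2)*(-25 - 5*3**2) = -(-5*9)*(-25 - 5*9) = -(-45)*(-25 - 45) = -(-45)*(-70) = -1*3150 = -3150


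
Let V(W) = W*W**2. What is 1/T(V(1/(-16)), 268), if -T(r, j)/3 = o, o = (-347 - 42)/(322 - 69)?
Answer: 253/1167 ≈ 0.21680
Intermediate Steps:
V(W) = W**3
o = -389/253 ≈ -1.5375
T(r, j) = 1167/253 (T(r, j) = -3*(-389/253) = 1167/253)
1/T(V(1/(-16)), 268) = 1/(1167/253) = 253/1167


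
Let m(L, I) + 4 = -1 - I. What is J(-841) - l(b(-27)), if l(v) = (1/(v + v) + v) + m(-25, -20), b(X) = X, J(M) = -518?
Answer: -27323/54 ≈ -505.98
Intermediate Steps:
m(L, I) = -5 - I (m(L, I) = -4 + (-1 - I) = -5 - I)
l(v) = 15 + v + 1/(2*v) (l(v) = (1/(v + v) + v) + (-5 - 1*(-20)) = (1/(2*v) + v) + (-5 + 20) = (1/(2*v) + v) + 15 = (v + 1/(2*v)) + 15 = 15 + v + 1/(2*v))
J(-841) - l(b(-27)) = -518 - (15 - 27 + (½)/(-27)) = -518 - (15 - 27 + (½)*(-1/27)) = -518 - (15 - 27 - 1/54) = -518 - 1*(-649/54) = -518 + 649/54 = -27323/54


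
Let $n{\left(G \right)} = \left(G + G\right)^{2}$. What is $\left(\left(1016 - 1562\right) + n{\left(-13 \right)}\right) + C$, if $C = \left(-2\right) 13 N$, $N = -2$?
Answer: $182$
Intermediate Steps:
$n{\left(G \right)} = 4 G^{2}$ ($n{\left(G \right)} = \left(2 G\right)^{2} = 4 G^{2}$)
$C = 52$ ($C = \left(-2\right) 13 \left(-2\right) = \left(-26\right) \left(-2\right) = 52$)
$\left(\left(1016 - 1562\right) + n{\left(-13 \right)}\right) + C = \left(\left(1016 - 1562\right) + 4 \left(-13\right)^{2}\right) + 52 = \left(\left(1016 - 1562\right) + 4 \cdot 169\right) + 52 = \left(-546 + 676\right) + 52 = 130 + 52 = 182$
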